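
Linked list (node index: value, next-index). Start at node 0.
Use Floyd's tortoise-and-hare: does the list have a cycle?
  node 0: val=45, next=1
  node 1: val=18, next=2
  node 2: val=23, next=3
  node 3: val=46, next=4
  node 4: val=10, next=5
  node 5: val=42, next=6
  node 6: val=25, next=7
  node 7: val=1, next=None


Floyd's tortoise (slow, +1) and hare (fast, +2):
  init: slow=0, fast=0
  step 1: slow=1, fast=2
  step 2: slow=2, fast=4
  step 3: slow=3, fast=6
  step 4: fast 6->7->None, no cycle

Cycle: no


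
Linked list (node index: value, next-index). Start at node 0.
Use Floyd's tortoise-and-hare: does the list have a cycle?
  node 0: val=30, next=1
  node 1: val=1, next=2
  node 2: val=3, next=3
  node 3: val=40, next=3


Floyd's tortoise (slow, +1) and hare (fast, +2):
  init: slow=0, fast=0
  step 1: slow=1, fast=2
  step 2: slow=2, fast=3
  step 3: slow=3, fast=3
  slow == fast at node 3: cycle detected

Cycle: yes


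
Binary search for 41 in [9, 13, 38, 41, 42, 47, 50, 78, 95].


Step 1: lo=0, hi=8, mid=4, val=42
Step 2: lo=0, hi=3, mid=1, val=13
Step 3: lo=2, hi=3, mid=2, val=38
Step 4: lo=3, hi=3, mid=3, val=41

Found at index 3


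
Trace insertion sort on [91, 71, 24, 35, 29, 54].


Initial: [91, 71, 24, 35, 29, 54]
Insert 71: [71, 91, 24, 35, 29, 54]
Insert 24: [24, 71, 91, 35, 29, 54]
Insert 35: [24, 35, 71, 91, 29, 54]
Insert 29: [24, 29, 35, 71, 91, 54]
Insert 54: [24, 29, 35, 54, 71, 91]

Sorted: [24, 29, 35, 54, 71, 91]


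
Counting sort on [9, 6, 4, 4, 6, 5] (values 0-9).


Input: [9, 6, 4, 4, 6, 5]
Counts: [0, 0, 0, 0, 2, 1, 2, 0, 0, 1]

Sorted: [4, 4, 5, 6, 6, 9]


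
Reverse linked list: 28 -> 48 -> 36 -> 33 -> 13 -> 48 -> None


Step 1: curr=28, set curr.next=prev(None) | reversed so far: 28
Step 2: curr=48, set curr.next=prev(28) | reversed so far: 48 -> 28
Step 3: curr=36, set curr.next=prev(48) | reversed so far: 36 -> 48 -> 28
Step 4: curr=33, set curr.next=prev(36) | reversed so far: 33 -> 36 -> 48 -> 28
Step 5: curr=13, set curr.next=prev(33) | reversed so far: 13 -> 33 -> 36 -> 48 -> 28
Step 6: curr=48, set curr.next=prev(13) | reversed so far: 48 -> 13 -> 33 -> 36 -> 48 -> 28

48 -> 13 -> 33 -> 36 -> 48 -> 28 -> None


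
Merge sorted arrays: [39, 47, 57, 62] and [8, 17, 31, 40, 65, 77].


Take 8 from B
Take 17 from B
Take 31 from B
Take 39 from A
Take 40 from B
Take 47 from A
Take 57 from A
Take 62 from A

Merged: [8, 17, 31, 39, 40, 47, 57, 62, 65, 77]


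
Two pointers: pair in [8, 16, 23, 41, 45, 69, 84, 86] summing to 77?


lo=0(8)+hi=7(86)=94
lo=0(8)+hi=6(84)=92
lo=0(8)+hi=5(69)=77

Yes: 8+69=77


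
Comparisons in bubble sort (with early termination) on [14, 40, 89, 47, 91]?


Algorithm: bubble sort (with early termination)
Input: [14, 40, 89, 47, 91]
Sorted: [14, 40, 47, 89, 91]

7


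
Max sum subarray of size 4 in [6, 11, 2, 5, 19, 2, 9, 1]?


[0:4]: 24
[1:5]: 37
[2:6]: 28
[3:7]: 35
[4:8]: 31

Max: 37 at [1:5]


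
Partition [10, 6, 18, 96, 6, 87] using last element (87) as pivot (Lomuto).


Pivot: 87
  10 <= 87: advance i (no swap)
  6 <= 87: advance i (no swap)
  18 <= 87: advance i (no swap)
  6 <= 87: swap -> [10, 6, 18, 6, 96, 87]
Place pivot at 4: [10, 6, 18, 6, 87, 96]

Partitioned: [10, 6, 18, 6, 87, 96]


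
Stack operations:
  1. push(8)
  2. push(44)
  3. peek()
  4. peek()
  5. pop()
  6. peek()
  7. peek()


push(8) -> [8]
push(44) -> [8, 44]
peek()->44
peek()->44
pop()->44, [8]
peek()->8
peek()->8

Final stack: [8]


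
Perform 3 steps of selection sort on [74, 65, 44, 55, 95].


Initial: [74, 65, 44, 55, 95]
Step 1: min=44 at 2
  Swap: [44, 65, 74, 55, 95]
Step 2: min=55 at 3
  Swap: [44, 55, 74, 65, 95]
Step 3: min=65 at 3
  Swap: [44, 55, 65, 74, 95]

After 3 steps: [44, 55, 65, 74, 95]


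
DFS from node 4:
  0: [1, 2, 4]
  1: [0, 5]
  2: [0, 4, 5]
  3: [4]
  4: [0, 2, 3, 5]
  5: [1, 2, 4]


Visit 4, push [5, 3, 2, 0]
Visit 0, push [2, 1]
Visit 1, push [5]
Visit 5, push [2]
Visit 2, push []
Visit 3, push []

DFS order: [4, 0, 1, 5, 2, 3]


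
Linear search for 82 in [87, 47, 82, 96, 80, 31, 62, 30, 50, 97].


i=0: 87!=82
i=1: 47!=82
i=2: 82==82 found!

Found at 2, 3 comps


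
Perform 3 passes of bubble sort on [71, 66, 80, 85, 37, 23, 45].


Initial: [71, 66, 80, 85, 37, 23, 45]
Pass 1: [66, 71, 80, 37, 23, 45, 85] (4 swaps)
Pass 2: [66, 71, 37, 23, 45, 80, 85] (3 swaps)
Pass 3: [66, 37, 23, 45, 71, 80, 85] (3 swaps)

After 3 passes: [66, 37, 23, 45, 71, 80, 85]


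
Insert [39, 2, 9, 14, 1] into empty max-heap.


Insert 39: [39]
Insert 2: [39, 2]
Insert 9: [39, 2, 9]
Insert 14: [39, 14, 9, 2]
Insert 1: [39, 14, 9, 2, 1]

Final heap: [39, 14, 9, 2, 1]


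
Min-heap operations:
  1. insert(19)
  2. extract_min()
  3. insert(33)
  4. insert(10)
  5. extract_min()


insert(19) -> [19]
extract_min()->19, []
insert(33) -> [33]
insert(10) -> [10, 33]
extract_min()->10, [33]

Final heap: [33]


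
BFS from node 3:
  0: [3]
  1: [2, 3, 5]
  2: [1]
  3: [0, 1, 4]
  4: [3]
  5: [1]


Visit 3, enqueue [0, 1, 4]
Visit 0, enqueue []
Visit 1, enqueue [2, 5]
Visit 4, enqueue []
Visit 2, enqueue []
Visit 5, enqueue []

BFS order: [3, 0, 1, 4, 2, 5]


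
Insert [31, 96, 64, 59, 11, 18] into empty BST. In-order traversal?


Insert 31: root
Insert 96: R from 31
Insert 64: R from 31 -> L from 96
Insert 59: R from 31 -> L from 96 -> L from 64
Insert 11: L from 31
Insert 18: L from 31 -> R from 11

In-order: [11, 18, 31, 59, 64, 96]


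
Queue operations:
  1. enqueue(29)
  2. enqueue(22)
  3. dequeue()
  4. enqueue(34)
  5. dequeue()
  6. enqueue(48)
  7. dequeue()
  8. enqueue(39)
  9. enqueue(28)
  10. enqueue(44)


enqueue(29) -> [29]
enqueue(22) -> [29, 22]
dequeue()->29, [22]
enqueue(34) -> [22, 34]
dequeue()->22, [34]
enqueue(48) -> [34, 48]
dequeue()->34, [48]
enqueue(39) -> [48, 39]
enqueue(28) -> [48, 39, 28]
enqueue(44) -> [48, 39, 28, 44]

Final queue: [48, 39, 28, 44]


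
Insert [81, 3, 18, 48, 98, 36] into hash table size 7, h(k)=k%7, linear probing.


Insert 81: h=4 -> slot 4
Insert 3: h=3 -> slot 3
Insert 18: h=4, 1 probes -> slot 5
Insert 48: h=6 -> slot 6
Insert 98: h=0 -> slot 0
Insert 36: h=1 -> slot 1

Table: [98, 36, None, 3, 81, 18, 48]


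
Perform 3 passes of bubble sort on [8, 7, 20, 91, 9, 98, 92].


Initial: [8, 7, 20, 91, 9, 98, 92]
Pass 1: [7, 8, 20, 9, 91, 92, 98] (3 swaps)
Pass 2: [7, 8, 9, 20, 91, 92, 98] (1 swaps)
Pass 3: [7, 8, 9, 20, 91, 92, 98] (0 swaps)

After 3 passes: [7, 8, 9, 20, 91, 92, 98]


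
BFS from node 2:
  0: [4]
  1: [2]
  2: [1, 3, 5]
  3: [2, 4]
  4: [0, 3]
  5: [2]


Visit 2, enqueue [1, 3, 5]
Visit 1, enqueue []
Visit 3, enqueue [4]
Visit 5, enqueue []
Visit 4, enqueue [0]
Visit 0, enqueue []

BFS order: [2, 1, 3, 5, 4, 0]


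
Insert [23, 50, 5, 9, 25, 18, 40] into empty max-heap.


Insert 23: [23]
Insert 50: [50, 23]
Insert 5: [50, 23, 5]
Insert 9: [50, 23, 5, 9]
Insert 25: [50, 25, 5, 9, 23]
Insert 18: [50, 25, 18, 9, 23, 5]
Insert 40: [50, 25, 40, 9, 23, 5, 18]

Final heap: [50, 25, 40, 9, 23, 5, 18]


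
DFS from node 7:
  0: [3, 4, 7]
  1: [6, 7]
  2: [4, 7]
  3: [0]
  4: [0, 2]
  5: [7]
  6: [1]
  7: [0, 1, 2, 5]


Visit 7, push [5, 2, 1, 0]
Visit 0, push [4, 3]
Visit 3, push []
Visit 4, push [2]
Visit 2, push []
Visit 1, push [6]
Visit 6, push []
Visit 5, push []

DFS order: [7, 0, 3, 4, 2, 1, 6, 5]


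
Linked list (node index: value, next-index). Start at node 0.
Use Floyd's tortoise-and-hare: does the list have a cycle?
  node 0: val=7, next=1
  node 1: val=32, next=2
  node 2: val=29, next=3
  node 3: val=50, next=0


Floyd's tortoise (slow, +1) and hare (fast, +2):
  init: slow=0, fast=0
  step 1: slow=1, fast=2
  step 2: slow=2, fast=0
  step 3: slow=3, fast=2
  step 4: slow=0, fast=0
  slow == fast at node 0: cycle detected

Cycle: yes


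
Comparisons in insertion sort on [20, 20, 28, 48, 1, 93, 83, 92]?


Algorithm: insertion sort
Input: [20, 20, 28, 48, 1, 93, 83, 92]
Sorted: [1, 20, 20, 28, 48, 83, 92, 93]

12


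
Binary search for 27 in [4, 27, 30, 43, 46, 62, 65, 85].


Step 1: lo=0, hi=7, mid=3, val=43
Step 2: lo=0, hi=2, mid=1, val=27

Found at index 1


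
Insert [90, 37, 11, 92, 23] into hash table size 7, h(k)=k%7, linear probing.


Insert 90: h=6 -> slot 6
Insert 37: h=2 -> slot 2
Insert 11: h=4 -> slot 4
Insert 92: h=1 -> slot 1
Insert 23: h=2, 1 probes -> slot 3

Table: [None, 92, 37, 23, 11, None, 90]


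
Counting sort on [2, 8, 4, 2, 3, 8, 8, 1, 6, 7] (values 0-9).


Input: [2, 8, 4, 2, 3, 8, 8, 1, 6, 7]
Counts: [0, 1, 2, 1, 1, 0, 1, 1, 3, 0]

Sorted: [1, 2, 2, 3, 4, 6, 7, 8, 8, 8]


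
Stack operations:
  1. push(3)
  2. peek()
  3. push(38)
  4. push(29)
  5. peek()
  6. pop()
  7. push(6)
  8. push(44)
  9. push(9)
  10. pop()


push(3) -> [3]
peek()->3
push(38) -> [3, 38]
push(29) -> [3, 38, 29]
peek()->29
pop()->29, [3, 38]
push(6) -> [3, 38, 6]
push(44) -> [3, 38, 6, 44]
push(9) -> [3, 38, 6, 44, 9]
pop()->9, [3, 38, 6, 44]

Final stack: [3, 38, 6, 44]


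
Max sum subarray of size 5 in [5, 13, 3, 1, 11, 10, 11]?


[0:5]: 33
[1:6]: 38
[2:7]: 36

Max: 38 at [1:6]


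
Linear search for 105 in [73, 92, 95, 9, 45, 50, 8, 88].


i=0: 73!=105
i=1: 92!=105
i=2: 95!=105
i=3: 9!=105
i=4: 45!=105
i=5: 50!=105
i=6: 8!=105
i=7: 88!=105

Not found, 8 comps


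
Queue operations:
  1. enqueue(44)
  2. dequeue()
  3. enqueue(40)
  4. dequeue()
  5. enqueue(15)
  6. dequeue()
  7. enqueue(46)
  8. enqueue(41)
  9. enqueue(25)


enqueue(44) -> [44]
dequeue()->44, []
enqueue(40) -> [40]
dequeue()->40, []
enqueue(15) -> [15]
dequeue()->15, []
enqueue(46) -> [46]
enqueue(41) -> [46, 41]
enqueue(25) -> [46, 41, 25]

Final queue: [46, 41, 25]


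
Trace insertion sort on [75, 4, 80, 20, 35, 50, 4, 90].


Initial: [75, 4, 80, 20, 35, 50, 4, 90]
Insert 4: [4, 75, 80, 20, 35, 50, 4, 90]
Insert 80: [4, 75, 80, 20, 35, 50, 4, 90]
Insert 20: [4, 20, 75, 80, 35, 50, 4, 90]
Insert 35: [4, 20, 35, 75, 80, 50, 4, 90]
Insert 50: [4, 20, 35, 50, 75, 80, 4, 90]
Insert 4: [4, 4, 20, 35, 50, 75, 80, 90]
Insert 90: [4, 4, 20, 35, 50, 75, 80, 90]

Sorted: [4, 4, 20, 35, 50, 75, 80, 90]


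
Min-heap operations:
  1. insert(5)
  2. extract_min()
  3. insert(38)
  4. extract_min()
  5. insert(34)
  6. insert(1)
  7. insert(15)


insert(5) -> [5]
extract_min()->5, []
insert(38) -> [38]
extract_min()->38, []
insert(34) -> [34]
insert(1) -> [1, 34]
insert(15) -> [1, 34, 15]

Final heap: [1, 34, 15]


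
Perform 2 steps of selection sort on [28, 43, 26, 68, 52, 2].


Initial: [28, 43, 26, 68, 52, 2]
Step 1: min=2 at 5
  Swap: [2, 43, 26, 68, 52, 28]
Step 2: min=26 at 2
  Swap: [2, 26, 43, 68, 52, 28]

After 2 steps: [2, 26, 43, 68, 52, 28]


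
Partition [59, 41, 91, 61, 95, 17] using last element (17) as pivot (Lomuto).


Pivot: 17
Place pivot at 0: [17, 41, 91, 61, 95, 59]

Partitioned: [17, 41, 91, 61, 95, 59]


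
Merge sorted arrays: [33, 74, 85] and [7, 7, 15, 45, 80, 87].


Take 7 from B
Take 7 from B
Take 15 from B
Take 33 from A
Take 45 from B
Take 74 from A
Take 80 from B
Take 85 from A

Merged: [7, 7, 15, 33, 45, 74, 80, 85, 87]


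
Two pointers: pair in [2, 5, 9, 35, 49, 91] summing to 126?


lo=0(2)+hi=5(91)=93
lo=1(5)+hi=5(91)=96
lo=2(9)+hi=5(91)=100
lo=3(35)+hi=5(91)=126

Yes: 35+91=126


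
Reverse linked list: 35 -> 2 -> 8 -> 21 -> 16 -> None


Step 1: curr=35, set curr.next=prev(None) | reversed so far: 35
Step 2: curr=2, set curr.next=prev(35) | reversed so far: 2 -> 35
Step 3: curr=8, set curr.next=prev(2) | reversed so far: 8 -> 2 -> 35
Step 4: curr=21, set curr.next=prev(8) | reversed so far: 21 -> 8 -> 2 -> 35
Step 5: curr=16, set curr.next=prev(21) | reversed so far: 16 -> 21 -> 8 -> 2 -> 35

16 -> 21 -> 8 -> 2 -> 35 -> None


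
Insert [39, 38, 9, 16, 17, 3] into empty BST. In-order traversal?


Insert 39: root
Insert 38: L from 39
Insert 9: L from 39 -> L from 38
Insert 16: L from 39 -> L from 38 -> R from 9
Insert 17: L from 39 -> L from 38 -> R from 9 -> R from 16
Insert 3: L from 39 -> L from 38 -> L from 9

In-order: [3, 9, 16, 17, 38, 39]


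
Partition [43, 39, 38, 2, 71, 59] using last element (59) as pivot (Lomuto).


Pivot: 59
  43 <= 59: advance i (no swap)
  39 <= 59: advance i (no swap)
  38 <= 59: advance i (no swap)
  2 <= 59: advance i (no swap)
Place pivot at 4: [43, 39, 38, 2, 59, 71]

Partitioned: [43, 39, 38, 2, 59, 71]


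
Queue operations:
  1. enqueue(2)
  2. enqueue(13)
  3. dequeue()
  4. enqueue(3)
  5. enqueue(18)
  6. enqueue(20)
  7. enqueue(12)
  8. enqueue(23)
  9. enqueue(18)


enqueue(2) -> [2]
enqueue(13) -> [2, 13]
dequeue()->2, [13]
enqueue(3) -> [13, 3]
enqueue(18) -> [13, 3, 18]
enqueue(20) -> [13, 3, 18, 20]
enqueue(12) -> [13, 3, 18, 20, 12]
enqueue(23) -> [13, 3, 18, 20, 12, 23]
enqueue(18) -> [13, 3, 18, 20, 12, 23, 18]

Final queue: [13, 3, 18, 20, 12, 23, 18]


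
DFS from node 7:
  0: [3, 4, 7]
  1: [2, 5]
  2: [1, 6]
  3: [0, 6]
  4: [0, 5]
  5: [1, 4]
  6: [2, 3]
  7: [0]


Visit 7, push [0]
Visit 0, push [4, 3]
Visit 3, push [6]
Visit 6, push [2]
Visit 2, push [1]
Visit 1, push [5]
Visit 5, push [4]
Visit 4, push []

DFS order: [7, 0, 3, 6, 2, 1, 5, 4]


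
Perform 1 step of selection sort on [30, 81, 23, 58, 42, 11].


Initial: [30, 81, 23, 58, 42, 11]
Step 1: min=11 at 5
  Swap: [11, 81, 23, 58, 42, 30]

After 1 step: [11, 81, 23, 58, 42, 30]


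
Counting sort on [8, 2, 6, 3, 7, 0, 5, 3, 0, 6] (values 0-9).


Input: [8, 2, 6, 3, 7, 0, 5, 3, 0, 6]
Counts: [2, 0, 1, 2, 0, 1, 2, 1, 1, 0]

Sorted: [0, 0, 2, 3, 3, 5, 6, 6, 7, 8]


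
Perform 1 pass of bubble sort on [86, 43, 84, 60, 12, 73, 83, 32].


Initial: [86, 43, 84, 60, 12, 73, 83, 32]
Pass 1: [43, 84, 60, 12, 73, 83, 32, 86] (7 swaps)

After 1 pass: [43, 84, 60, 12, 73, 83, 32, 86]


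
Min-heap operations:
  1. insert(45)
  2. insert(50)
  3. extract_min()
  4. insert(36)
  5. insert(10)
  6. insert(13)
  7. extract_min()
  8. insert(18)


insert(45) -> [45]
insert(50) -> [45, 50]
extract_min()->45, [50]
insert(36) -> [36, 50]
insert(10) -> [10, 50, 36]
insert(13) -> [10, 13, 36, 50]
extract_min()->10, [13, 50, 36]
insert(18) -> [13, 18, 36, 50]

Final heap: [13, 18, 36, 50]


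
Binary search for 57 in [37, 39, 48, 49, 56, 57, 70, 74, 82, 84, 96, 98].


Step 1: lo=0, hi=11, mid=5, val=57

Found at index 5


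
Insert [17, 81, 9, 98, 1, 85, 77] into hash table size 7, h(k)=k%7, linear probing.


Insert 17: h=3 -> slot 3
Insert 81: h=4 -> slot 4
Insert 9: h=2 -> slot 2
Insert 98: h=0 -> slot 0
Insert 1: h=1 -> slot 1
Insert 85: h=1, 4 probes -> slot 5
Insert 77: h=0, 6 probes -> slot 6

Table: [98, 1, 9, 17, 81, 85, 77]


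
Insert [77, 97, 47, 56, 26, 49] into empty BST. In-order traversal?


Insert 77: root
Insert 97: R from 77
Insert 47: L from 77
Insert 56: L from 77 -> R from 47
Insert 26: L from 77 -> L from 47
Insert 49: L from 77 -> R from 47 -> L from 56

In-order: [26, 47, 49, 56, 77, 97]


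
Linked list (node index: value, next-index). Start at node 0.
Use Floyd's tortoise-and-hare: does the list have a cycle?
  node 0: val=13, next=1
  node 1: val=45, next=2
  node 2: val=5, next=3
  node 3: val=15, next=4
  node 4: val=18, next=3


Floyd's tortoise (slow, +1) and hare (fast, +2):
  init: slow=0, fast=0
  step 1: slow=1, fast=2
  step 2: slow=2, fast=4
  step 3: slow=3, fast=4
  step 4: slow=4, fast=4
  slow == fast at node 4: cycle detected

Cycle: yes


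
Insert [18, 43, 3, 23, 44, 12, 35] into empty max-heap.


Insert 18: [18]
Insert 43: [43, 18]
Insert 3: [43, 18, 3]
Insert 23: [43, 23, 3, 18]
Insert 44: [44, 43, 3, 18, 23]
Insert 12: [44, 43, 12, 18, 23, 3]
Insert 35: [44, 43, 35, 18, 23, 3, 12]

Final heap: [44, 43, 35, 18, 23, 3, 12]


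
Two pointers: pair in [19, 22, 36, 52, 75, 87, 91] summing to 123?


lo=0(19)+hi=6(91)=110
lo=1(22)+hi=6(91)=113
lo=2(36)+hi=6(91)=127
lo=2(36)+hi=5(87)=123

Yes: 36+87=123


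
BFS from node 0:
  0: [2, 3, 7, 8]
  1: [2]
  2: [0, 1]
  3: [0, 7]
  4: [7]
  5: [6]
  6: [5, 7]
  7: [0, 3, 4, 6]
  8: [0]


Visit 0, enqueue [2, 3, 7, 8]
Visit 2, enqueue [1]
Visit 3, enqueue []
Visit 7, enqueue [4, 6]
Visit 8, enqueue []
Visit 1, enqueue []
Visit 4, enqueue []
Visit 6, enqueue [5]
Visit 5, enqueue []

BFS order: [0, 2, 3, 7, 8, 1, 4, 6, 5]


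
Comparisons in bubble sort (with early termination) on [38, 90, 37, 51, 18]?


Algorithm: bubble sort (with early termination)
Input: [38, 90, 37, 51, 18]
Sorted: [18, 37, 38, 51, 90]

10


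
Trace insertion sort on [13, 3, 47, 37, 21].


Initial: [13, 3, 47, 37, 21]
Insert 3: [3, 13, 47, 37, 21]
Insert 47: [3, 13, 47, 37, 21]
Insert 37: [3, 13, 37, 47, 21]
Insert 21: [3, 13, 21, 37, 47]

Sorted: [3, 13, 21, 37, 47]


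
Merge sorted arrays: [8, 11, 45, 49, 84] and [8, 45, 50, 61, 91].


Take 8 from A
Take 8 from B
Take 11 from A
Take 45 from A
Take 45 from B
Take 49 from A
Take 50 from B
Take 61 from B
Take 84 from A

Merged: [8, 8, 11, 45, 45, 49, 50, 61, 84, 91]


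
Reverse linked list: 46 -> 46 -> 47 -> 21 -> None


Step 1: curr=46, set curr.next=prev(None) | reversed so far: 46
Step 2: curr=46, set curr.next=prev(46) | reversed so far: 46 -> 46
Step 3: curr=47, set curr.next=prev(46) | reversed so far: 47 -> 46 -> 46
Step 4: curr=21, set curr.next=prev(47) | reversed so far: 21 -> 47 -> 46 -> 46

21 -> 47 -> 46 -> 46 -> None


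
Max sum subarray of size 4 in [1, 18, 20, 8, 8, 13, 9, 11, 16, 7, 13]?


[0:4]: 47
[1:5]: 54
[2:6]: 49
[3:7]: 38
[4:8]: 41
[5:9]: 49
[6:10]: 43
[7:11]: 47

Max: 54 at [1:5]


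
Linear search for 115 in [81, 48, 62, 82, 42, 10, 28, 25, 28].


i=0: 81!=115
i=1: 48!=115
i=2: 62!=115
i=3: 82!=115
i=4: 42!=115
i=5: 10!=115
i=6: 28!=115
i=7: 25!=115
i=8: 28!=115

Not found, 9 comps


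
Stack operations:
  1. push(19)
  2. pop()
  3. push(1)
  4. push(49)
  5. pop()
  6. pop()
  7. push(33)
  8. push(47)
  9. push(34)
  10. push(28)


push(19) -> [19]
pop()->19, []
push(1) -> [1]
push(49) -> [1, 49]
pop()->49, [1]
pop()->1, []
push(33) -> [33]
push(47) -> [33, 47]
push(34) -> [33, 47, 34]
push(28) -> [33, 47, 34, 28]

Final stack: [33, 47, 34, 28]


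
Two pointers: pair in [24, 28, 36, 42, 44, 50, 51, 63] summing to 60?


lo=0(24)+hi=7(63)=87
lo=0(24)+hi=6(51)=75
lo=0(24)+hi=5(50)=74
lo=0(24)+hi=4(44)=68
lo=0(24)+hi=3(42)=66
lo=0(24)+hi=2(36)=60

Yes: 24+36=60


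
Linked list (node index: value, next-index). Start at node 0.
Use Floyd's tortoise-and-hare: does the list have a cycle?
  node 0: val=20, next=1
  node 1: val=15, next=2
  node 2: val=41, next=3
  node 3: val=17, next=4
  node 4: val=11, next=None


Floyd's tortoise (slow, +1) and hare (fast, +2):
  init: slow=0, fast=0
  step 1: slow=1, fast=2
  step 2: slow=2, fast=4
  step 3: fast -> None, no cycle

Cycle: no


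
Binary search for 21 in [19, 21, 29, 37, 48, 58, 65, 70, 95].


Step 1: lo=0, hi=8, mid=4, val=48
Step 2: lo=0, hi=3, mid=1, val=21

Found at index 1


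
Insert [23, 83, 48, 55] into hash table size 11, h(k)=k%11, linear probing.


Insert 23: h=1 -> slot 1
Insert 83: h=6 -> slot 6
Insert 48: h=4 -> slot 4
Insert 55: h=0 -> slot 0

Table: [55, 23, None, None, 48, None, 83, None, None, None, None]


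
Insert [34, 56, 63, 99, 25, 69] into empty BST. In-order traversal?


Insert 34: root
Insert 56: R from 34
Insert 63: R from 34 -> R from 56
Insert 99: R from 34 -> R from 56 -> R from 63
Insert 25: L from 34
Insert 69: R from 34 -> R from 56 -> R from 63 -> L from 99

In-order: [25, 34, 56, 63, 69, 99]


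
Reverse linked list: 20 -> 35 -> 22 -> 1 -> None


Step 1: curr=20, set curr.next=prev(None) | reversed so far: 20
Step 2: curr=35, set curr.next=prev(20) | reversed so far: 35 -> 20
Step 3: curr=22, set curr.next=prev(35) | reversed so far: 22 -> 35 -> 20
Step 4: curr=1, set curr.next=prev(22) | reversed so far: 1 -> 22 -> 35 -> 20

1 -> 22 -> 35 -> 20 -> None


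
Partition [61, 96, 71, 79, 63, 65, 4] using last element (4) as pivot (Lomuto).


Pivot: 4
Place pivot at 0: [4, 96, 71, 79, 63, 65, 61]

Partitioned: [4, 96, 71, 79, 63, 65, 61]


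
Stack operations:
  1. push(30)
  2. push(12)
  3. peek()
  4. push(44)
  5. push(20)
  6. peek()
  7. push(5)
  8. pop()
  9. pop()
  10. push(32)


push(30) -> [30]
push(12) -> [30, 12]
peek()->12
push(44) -> [30, 12, 44]
push(20) -> [30, 12, 44, 20]
peek()->20
push(5) -> [30, 12, 44, 20, 5]
pop()->5, [30, 12, 44, 20]
pop()->20, [30, 12, 44]
push(32) -> [30, 12, 44, 32]

Final stack: [30, 12, 44, 32]


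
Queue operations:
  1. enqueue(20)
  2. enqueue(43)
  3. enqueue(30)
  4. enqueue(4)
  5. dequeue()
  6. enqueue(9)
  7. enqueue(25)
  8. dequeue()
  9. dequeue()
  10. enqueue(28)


enqueue(20) -> [20]
enqueue(43) -> [20, 43]
enqueue(30) -> [20, 43, 30]
enqueue(4) -> [20, 43, 30, 4]
dequeue()->20, [43, 30, 4]
enqueue(9) -> [43, 30, 4, 9]
enqueue(25) -> [43, 30, 4, 9, 25]
dequeue()->43, [30, 4, 9, 25]
dequeue()->30, [4, 9, 25]
enqueue(28) -> [4, 9, 25, 28]

Final queue: [4, 9, 25, 28]


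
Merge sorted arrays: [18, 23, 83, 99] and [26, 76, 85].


Take 18 from A
Take 23 from A
Take 26 from B
Take 76 from B
Take 83 from A
Take 85 from B

Merged: [18, 23, 26, 76, 83, 85, 99]


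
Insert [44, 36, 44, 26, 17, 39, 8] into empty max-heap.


Insert 44: [44]
Insert 36: [44, 36]
Insert 44: [44, 36, 44]
Insert 26: [44, 36, 44, 26]
Insert 17: [44, 36, 44, 26, 17]
Insert 39: [44, 36, 44, 26, 17, 39]
Insert 8: [44, 36, 44, 26, 17, 39, 8]

Final heap: [44, 36, 44, 26, 17, 39, 8]


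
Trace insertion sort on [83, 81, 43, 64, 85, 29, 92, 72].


Initial: [83, 81, 43, 64, 85, 29, 92, 72]
Insert 81: [81, 83, 43, 64, 85, 29, 92, 72]
Insert 43: [43, 81, 83, 64, 85, 29, 92, 72]
Insert 64: [43, 64, 81, 83, 85, 29, 92, 72]
Insert 85: [43, 64, 81, 83, 85, 29, 92, 72]
Insert 29: [29, 43, 64, 81, 83, 85, 92, 72]
Insert 92: [29, 43, 64, 81, 83, 85, 92, 72]
Insert 72: [29, 43, 64, 72, 81, 83, 85, 92]

Sorted: [29, 43, 64, 72, 81, 83, 85, 92]


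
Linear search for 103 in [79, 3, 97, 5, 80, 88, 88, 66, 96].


i=0: 79!=103
i=1: 3!=103
i=2: 97!=103
i=3: 5!=103
i=4: 80!=103
i=5: 88!=103
i=6: 88!=103
i=7: 66!=103
i=8: 96!=103

Not found, 9 comps


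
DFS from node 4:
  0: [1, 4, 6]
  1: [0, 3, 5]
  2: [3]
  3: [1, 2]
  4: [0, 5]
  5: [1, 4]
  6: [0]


Visit 4, push [5, 0]
Visit 0, push [6, 1]
Visit 1, push [5, 3]
Visit 3, push [2]
Visit 2, push []
Visit 5, push []
Visit 6, push []

DFS order: [4, 0, 1, 3, 2, 5, 6]


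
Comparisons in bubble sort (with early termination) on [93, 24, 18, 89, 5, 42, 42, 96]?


Algorithm: bubble sort (with early termination)
Input: [93, 24, 18, 89, 5, 42, 42, 96]
Sorted: [5, 18, 24, 42, 42, 89, 93, 96]

25


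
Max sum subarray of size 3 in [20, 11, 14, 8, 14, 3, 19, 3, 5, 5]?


[0:3]: 45
[1:4]: 33
[2:5]: 36
[3:6]: 25
[4:7]: 36
[5:8]: 25
[6:9]: 27
[7:10]: 13

Max: 45 at [0:3]


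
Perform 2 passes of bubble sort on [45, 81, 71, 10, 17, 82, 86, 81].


Initial: [45, 81, 71, 10, 17, 82, 86, 81]
Pass 1: [45, 71, 10, 17, 81, 82, 81, 86] (4 swaps)
Pass 2: [45, 10, 17, 71, 81, 81, 82, 86] (3 swaps)

After 2 passes: [45, 10, 17, 71, 81, 81, 82, 86]


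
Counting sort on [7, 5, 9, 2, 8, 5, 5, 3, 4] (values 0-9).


Input: [7, 5, 9, 2, 8, 5, 5, 3, 4]
Counts: [0, 0, 1, 1, 1, 3, 0, 1, 1, 1]

Sorted: [2, 3, 4, 5, 5, 5, 7, 8, 9]


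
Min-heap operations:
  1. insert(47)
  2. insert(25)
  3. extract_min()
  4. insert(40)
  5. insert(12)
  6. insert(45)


insert(47) -> [47]
insert(25) -> [25, 47]
extract_min()->25, [47]
insert(40) -> [40, 47]
insert(12) -> [12, 47, 40]
insert(45) -> [12, 45, 40, 47]

Final heap: [12, 45, 40, 47]


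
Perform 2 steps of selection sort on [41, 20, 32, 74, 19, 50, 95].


Initial: [41, 20, 32, 74, 19, 50, 95]
Step 1: min=19 at 4
  Swap: [19, 20, 32, 74, 41, 50, 95]
Step 2: min=20 at 1
  Swap: [19, 20, 32, 74, 41, 50, 95]

After 2 steps: [19, 20, 32, 74, 41, 50, 95]


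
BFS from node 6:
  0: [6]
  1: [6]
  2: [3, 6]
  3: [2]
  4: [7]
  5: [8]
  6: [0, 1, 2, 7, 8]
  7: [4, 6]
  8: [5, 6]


Visit 6, enqueue [0, 1, 2, 7, 8]
Visit 0, enqueue []
Visit 1, enqueue []
Visit 2, enqueue [3]
Visit 7, enqueue [4]
Visit 8, enqueue [5]
Visit 3, enqueue []
Visit 4, enqueue []
Visit 5, enqueue []

BFS order: [6, 0, 1, 2, 7, 8, 3, 4, 5]


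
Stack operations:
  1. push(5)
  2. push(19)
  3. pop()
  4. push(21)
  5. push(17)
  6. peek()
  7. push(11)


push(5) -> [5]
push(19) -> [5, 19]
pop()->19, [5]
push(21) -> [5, 21]
push(17) -> [5, 21, 17]
peek()->17
push(11) -> [5, 21, 17, 11]

Final stack: [5, 21, 17, 11]


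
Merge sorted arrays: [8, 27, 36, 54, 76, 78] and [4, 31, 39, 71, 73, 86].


Take 4 from B
Take 8 from A
Take 27 from A
Take 31 from B
Take 36 from A
Take 39 from B
Take 54 from A
Take 71 from B
Take 73 from B
Take 76 from A
Take 78 from A

Merged: [4, 8, 27, 31, 36, 39, 54, 71, 73, 76, 78, 86]


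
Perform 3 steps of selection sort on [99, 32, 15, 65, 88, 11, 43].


Initial: [99, 32, 15, 65, 88, 11, 43]
Step 1: min=11 at 5
  Swap: [11, 32, 15, 65, 88, 99, 43]
Step 2: min=15 at 2
  Swap: [11, 15, 32, 65, 88, 99, 43]
Step 3: min=32 at 2
  Swap: [11, 15, 32, 65, 88, 99, 43]

After 3 steps: [11, 15, 32, 65, 88, 99, 43]


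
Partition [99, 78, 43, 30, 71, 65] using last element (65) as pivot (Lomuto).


Pivot: 65
  43 <= 65: swap -> [43, 78, 99, 30, 71, 65]
  30 <= 65: swap -> [43, 30, 99, 78, 71, 65]
Place pivot at 2: [43, 30, 65, 78, 71, 99]

Partitioned: [43, 30, 65, 78, 71, 99]


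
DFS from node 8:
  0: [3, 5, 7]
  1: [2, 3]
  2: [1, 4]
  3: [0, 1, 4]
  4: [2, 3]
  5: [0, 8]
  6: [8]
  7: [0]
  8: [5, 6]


Visit 8, push [6, 5]
Visit 5, push [0]
Visit 0, push [7, 3]
Visit 3, push [4, 1]
Visit 1, push [2]
Visit 2, push [4]
Visit 4, push []
Visit 7, push []
Visit 6, push []

DFS order: [8, 5, 0, 3, 1, 2, 4, 7, 6]


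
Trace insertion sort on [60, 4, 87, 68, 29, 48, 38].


Initial: [60, 4, 87, 68, 29, 48, 38]
Insert 4: [4, 60, 87, 68, 29, 48, 38]
Insert 87: [4, 60, 87, 68, 29, 48, 38]
Insert 68: [4, 60, 68, 87, 29, 48, 38]
Insert 29: [4, 29, 60, 68, 87, 48, 38]
Insert 48: [4, 29, 48, 60, 68, 87, 38]
Insert 38: [4, 29, 38, 48, 60, 68, 87]

Sorted: [4, 29, 38, 48, 60, 68, 87]


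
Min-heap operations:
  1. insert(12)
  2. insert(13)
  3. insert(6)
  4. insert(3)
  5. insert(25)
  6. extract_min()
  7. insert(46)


insert(12) -> [12]
insert(13) -> [12, 13]
insert(6) -> [6, 13, 12]
insert(3) -> [3, 6, 12, 13]
insert(25) -> [3, 6, 12, 13, 25]
extract_min()->3, [6, 13, 12, 25]
insert(46) -> [6, 13, 12, 25, 46]

Final heap: [6, 13, 12, 25, 46]


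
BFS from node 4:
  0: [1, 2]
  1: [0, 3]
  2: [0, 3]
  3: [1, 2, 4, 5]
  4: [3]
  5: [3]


Visit 4, enqueue [3]
Visit 3, enqueue [1, 2, 5]
Visit 1, enqueue [0]
Visit 2, enqueue []
Visit 5, enqueue []
Visit 0, enqueue []

BFS order: [4, 3, 1, 2, 5, 0]


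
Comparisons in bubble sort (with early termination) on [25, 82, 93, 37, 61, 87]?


Algorithm: bubble sort (with early termination)
Input: [25, 82, 93, 37, 61, 87]
Sorted: [25, 37, 61, 82, 87, 93]

12


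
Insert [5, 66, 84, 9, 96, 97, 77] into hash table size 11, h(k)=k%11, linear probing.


Insert 5: h=5 -> slot 5
Insert 66: h=0 -> slot 0
Insert 84: h=7 -> slot 7
Insert 9: h=9 -> slot 9
Insert 96: h=8 -> slot 8
Insert 97: h=9, 1 probes -> slot 10
Insert 77: h=0, 1 probes -> slot 1

Table: [66, 77, None, None, None, 5, None, 84, 96, 9, 97]


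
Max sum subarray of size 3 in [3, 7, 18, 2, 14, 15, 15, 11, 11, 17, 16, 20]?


[0:3]: 28
[1:4]: 27
[2:5]: 34
[3:6]: 31
[4:7]: 44
[5:8]: 41
[6:9]: 37
[7:10]: 39
[8:11]: 44
[9:12]: 53

Max: 53 at [9:12]


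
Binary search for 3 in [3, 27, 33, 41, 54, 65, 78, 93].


Step 1: lo=0, hi=7, mid=3, val=41
Step 2: lo=0, hi=2, mid=1, val=27
Step 3: lo=0, hi=0, mid=0, val=3

Found at index 0


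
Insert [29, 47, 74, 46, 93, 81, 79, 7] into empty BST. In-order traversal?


Insert 29: root
Insert 47: R from 29
Insert 74: R from 29 -> R from 47
Insert 46: R from 29 -> L from 47
Insert 93: R from 29 -> R from 47 -> R from 74
Insert 81: R from 29 -> R from 47 -> R from 74 -> L from 93
Insert 79: R from 29 -> R from 47 -> R from 74 -> L from 93 -> L from 81
Insert 7: L from 29

In-order: [7, 29, 46, 47, 74, 79, 81, 93]


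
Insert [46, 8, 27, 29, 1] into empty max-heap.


Insert 46: [46]
Insert 8: [46, 8]
Insert 27: [46, 8, 27]
Insert 29: [46, 29, 27, 8]
Insert 1: [46, 29, 27, 8, 1]

Final heap: [46, 29, 27, 8, 1]


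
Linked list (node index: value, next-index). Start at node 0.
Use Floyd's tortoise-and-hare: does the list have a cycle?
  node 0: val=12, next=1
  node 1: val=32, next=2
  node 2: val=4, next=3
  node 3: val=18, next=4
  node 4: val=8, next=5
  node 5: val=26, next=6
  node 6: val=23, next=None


Floyd's tortoise (slow, +1) and hare (fast, +2):
  init: slow=0, fast=0
  step 1: slow=1, fast=2
  step 2: slow=2, fast=4
  step 3: slow=3, fast=6
  step 4: fast -> None, no cycle

Cycle: no


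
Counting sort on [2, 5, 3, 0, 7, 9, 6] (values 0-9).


Input: [2, 5, 3, 0, 7, 9, 6]
Counts: [1, 0, 1, 1, 0, 1, 1, 1, 0, 1]

Sorted: [0, 2, 3, 5, 6, 7, 9]


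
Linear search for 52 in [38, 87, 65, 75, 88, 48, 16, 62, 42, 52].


i=0: 38!=52
i=1: 87!=52
i=2: 65!=52
i=3: 75!=52
i=4: 88!=52
i=5: 48!=52
i=6: 16!=52
i=7: 62!=52
i=8: 42!=52
i=9: 52==52 found!

Found at 9, 10 comps


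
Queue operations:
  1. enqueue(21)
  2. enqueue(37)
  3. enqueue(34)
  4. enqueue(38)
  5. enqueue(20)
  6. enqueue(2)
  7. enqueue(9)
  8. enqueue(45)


enqueue(21) -> [21]
enqueue(37) -> [21, 37]
enqueue(34) -> [21, 37, 34]
enqueue(38) -> [21, 37, 34, 38]
enqueue(20) -> [21, 37, 34, 38, 20]
enqueue(2) -> [21, 37, 34, 38, 20, 2]
enqueue(9) -> [21, 37, 34, 38, 20, 2, 9]
enqueue(45) -> [21, 37, 34, 38, 20, 2, 9, 45]

Final queue: [21, 37, 34, 38, 20, 2, 9, 45]


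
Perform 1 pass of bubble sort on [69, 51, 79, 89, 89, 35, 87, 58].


Initial: [69, 51, 79, 89, 89, 35, 87, 58]
Pass 1: [51, 69, 79, 89, 35, 87, 58, 89] (4 swaps)

After 1 pass: [51, 69, 79, 89, 35, 87, 58, 89]


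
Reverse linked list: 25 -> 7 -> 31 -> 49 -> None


Step 1: curr=25, set curr.next=prev(None) | reversed so far: 25
Step 2: curr=7, set curr.next=prev(25) | reversed so far: 7 -> 25
Step 3: curr=31, set curr.next=prev(7) | reversed so far: 31 -> 7 -> 25
Step 4: curr=49, set curr.next=prev(31) | reversed so far: 49 -> 31 -> 7 -> 25

49 -> 31 -> 7 -> 25 -> None


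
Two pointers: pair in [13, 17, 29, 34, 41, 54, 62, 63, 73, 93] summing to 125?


lo=0(13)+hi=9(93)=106
lo=1(17)+hi=9(93)=110
lo=2(29)+hi=9(93)=122
lo=3(34)+hi=9(93)=127
lo=3(34)+hi=8(73)=107
lo=4(41)+hi=8(73)=114
lo=5(54)+hi=8(73)=127
lo=5(54)+hi=7(63)=117
lo=6(62)+hi=7(63)=125

Yes: 62+63=125


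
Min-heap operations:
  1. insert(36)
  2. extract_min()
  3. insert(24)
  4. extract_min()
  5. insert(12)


insert(36) -> [36]
extract_min()->36, []
insert(24) -> [24]
extract_min()->24, []
insert(12) -> [12]

Final heap: [12]


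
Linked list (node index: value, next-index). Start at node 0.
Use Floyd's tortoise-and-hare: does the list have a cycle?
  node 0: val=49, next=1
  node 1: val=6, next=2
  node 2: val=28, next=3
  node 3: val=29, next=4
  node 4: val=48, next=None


Floyd's tortoise (slow, +1) and hare (fast, +2):
  init: slow=0, fast=0
  step 1: slow=1, fast=2
  step 2: slow=2, fast=4
  step 3: fast -> None, no cycle

Cycle: no


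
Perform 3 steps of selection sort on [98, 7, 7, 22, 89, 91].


Initial: [98, 7, 7, 22, 89, 91]
Step 1: min=7 at 1
  Swap: [7, 98, 7, 22, 89, 91]
Step 2: min=7 at 2
  Swap: [7, 7, 98, 22, 89, 91]
Step 3: min=22 at 3
  Swap: [7, 7, 22, 98, 89, 91]

After 3 steps: [7, 7, 22, 98, 89, 91]


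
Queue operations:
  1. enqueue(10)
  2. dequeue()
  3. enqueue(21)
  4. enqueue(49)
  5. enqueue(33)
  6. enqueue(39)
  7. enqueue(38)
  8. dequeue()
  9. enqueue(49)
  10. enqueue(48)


enqueue(10) -> [10]
dequeue()->10, []
enqueue(21) -> [21]
enqueue(49) -> [21, 49]
enqueue(33) -> [21, 49, 33]
enqueue(39) -> [21, 49, 33, 39]
enqueue(38) -> [21, 49, 33, 39, 38]
dequeue()->21, [49, 33, 39, 38]
enqueue(49) -> [49, 33, 39, 38, 49]
enqueue(48) -> [49, 33, 39, 38, 49, 48]

Final queue: [49, 33, 39, 38, 49, 48]


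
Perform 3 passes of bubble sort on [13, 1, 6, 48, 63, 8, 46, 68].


Initial: [13, 1, 6, 48, 63, 8, 46, 68]
Pass 1: [1, 6, 13, 48, 8, 46, 63, 68] (4 swaps)
Pass 2: [1, 6, 13, 8, 46, 48, 63, 68] (2 swaps)
Pass 3: [1, 6, 8, 13, 46, 48, 63, 68] (1 swaps)

After 3 passes: [1, 6, 8, 13, 46, 48, 63, 68]


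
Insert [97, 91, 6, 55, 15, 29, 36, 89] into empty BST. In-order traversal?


Insert 97: root
Insert 91: L from 97
Insert 6: L from 97 -> L from 91
Insert 55: L from 97 -> L from 91 -> R from 6
Insert 15: L from 97 -> L from 91 -> R from 6 -> L from 55
Insert 29: L from 97 -> L from 91 -> R from 6 -> L from 55 -> R from 15
Insert 36: L from 97 -> L from 91 -> R from 6 -> L from 55 -> R from 15 -> R from 29
Insert 89: L from 97 -> L from 91 -> R from 6 -> R from 55

In-order: [6, 15, 29, 36, 55, 89, 91, 97]


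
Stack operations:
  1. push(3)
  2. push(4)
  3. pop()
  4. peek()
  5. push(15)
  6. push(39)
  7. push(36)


push(3) -> [3]
push(4) -> [3, 4]
pop()->4, [3]
peek()->3
push(15) -> [3, 15]
push(39) -> [3, 15, 39]
push(36) -> [3, 15, 39, 36]

Final stack: [3, 15, 39, 36]


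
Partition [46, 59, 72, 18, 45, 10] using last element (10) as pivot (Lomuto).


Pivot: 10
Place pivot at 0: [10, 59, 72, 18, 45, 46]

Partitioned: [10, 59, 72, 18, 45, 46]


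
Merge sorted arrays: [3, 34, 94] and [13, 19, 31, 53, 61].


Take 3 from A
Take 13 from B
Take 19 from B
Take 31 from B
Take 34 from A
Take 53 from B
Take 61 from B

Merged: [3, 13, 19, 31, 34, 53, 61, 94]


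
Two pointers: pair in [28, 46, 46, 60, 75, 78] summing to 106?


lo=0(28)+hi=5(78)=106

Yes: 28+78=106


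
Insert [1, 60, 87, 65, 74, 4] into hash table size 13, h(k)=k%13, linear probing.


Insert 1: h=1 -> slot 1
Insert 60: h=8 -> slot 8
Insert 87: h=9 -> slot 9
Insert 65: h=0 -> slot 0
Insert 74: h=9, 1 probes -> slot 10
Insert 4: h=4 -> slot 4

Table: [65, 1, None, None, 4, None, None, None, 60, 87, 74, None, None]


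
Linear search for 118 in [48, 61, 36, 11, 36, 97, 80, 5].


i=0: 48!=118
i=1: 61!=118
i=2: 36!=118
i=3: 11!=118
i=4: 36!=118
i=5: 97!=118
i=6: 80!=118
i=7: 5!=118

Not found, 8 comps


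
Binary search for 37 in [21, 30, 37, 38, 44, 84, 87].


Step 1: lo=0, hi=6, mid=3, val=38
Step 2: lo=0, hi=2, mid=1, val=30
Step 3: lo=2, hi=2, mid=2, val=37

Found at index 2


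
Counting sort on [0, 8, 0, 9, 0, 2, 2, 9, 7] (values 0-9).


Input: [0, 8, 0, 9, 0, 2, 2, 9, 7]
Counts: [3, 0, 2, 0, 0, 0, 0, 1, 1, 2]

Sorted: [0, 0, 0, 2, 2, 7, 8, 9, 9]


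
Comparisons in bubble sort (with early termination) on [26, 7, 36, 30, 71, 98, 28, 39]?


Algorithm: bubble sort (with early termination)
Input: [26, 7, 36, 30, 71, 98, 28, 39]
Sorted: [7, 26, 28, 30, 36, 39, 71, 98]

25


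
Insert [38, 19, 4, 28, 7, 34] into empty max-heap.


Insert 38: [38]
Insert 19: [38, 19]
Insert 4: [38, 19, 4]
Insert 28: [38, 28, 4, 19]
Insert 7: [38, 28, 4, 19, 7]
Insert 34: [38, 28, 34, 19, 7, 4]

Final heap: [38, 28, 34, 19, 7, 4]


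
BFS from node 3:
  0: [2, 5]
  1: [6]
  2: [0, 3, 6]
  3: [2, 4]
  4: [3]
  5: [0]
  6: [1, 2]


Visit 3, enqueue [2, 4]
Visit 2, enqueue [0, 6]
Visit 4, enqueue []
Visit 0, enqueue [5]
Visit 6, enqueue [1]
Visit 5, enqueue []
Visit 1, enqueue []

BFS order: [3, 2, 4, 0, 6, 5, 1]


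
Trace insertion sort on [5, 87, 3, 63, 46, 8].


Initial: [5, 87, 3, 63, 46, 8]
Insert 87: [5, 87, 3, 63, 46, 8]
Insert 3: [3, 5, 87, 63, 46, 8]
Insert 63: [3, 5, 63, 87, 46, 8]
Insert 46: [3, 5, 46, 63, 87, 8]
Insert 8: [3, 5, 8, 46, 63, 87]

Sorted: [3, 5, 8, 46, 63, 87]


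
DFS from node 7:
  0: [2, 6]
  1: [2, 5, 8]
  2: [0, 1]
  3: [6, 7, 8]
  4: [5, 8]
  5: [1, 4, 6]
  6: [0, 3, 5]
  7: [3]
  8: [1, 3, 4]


Visit 7, push [3]
Visit 3, push [8, 6]
Visit 6, push [5, 0]
Visit 0, push [2]
Visit 2, push [1]
Visit 1, push [8, 5]
Visit 5, push [4]
Visit 4, push [8]
Visit 8, push []

DFS order: [7, 3, 6, 0, 2, 1, 5, 4, 8]


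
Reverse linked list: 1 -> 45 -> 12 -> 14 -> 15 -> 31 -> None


Step 1: curr=1, set curr.next=prev(None) | reversed so far: 1
Step 2: curr=45, set curr.next=prev(1) | reversed so far: 45 -> 1
Step 3: curr=12, set curr.next=prev(45) | reversed so far: 12 -> 45 -> 1
Step 4: curr=14, set curr.next=prev(12) | reversed so far: 14 -> 12 -> 45 -> 1
Step 5: curr=15, set curr.next=prev(14) | reversed so far: 15 -> 14 -> 12 -> 45 -> 1
Step 6: curr=31, set curr.next=prev(15) | reversed so far: 31 -> 15 -> 14 -> 12 -> 45 -> 1

31 -> 15 -> 14 -> 12 -> 45 -> 1 -> None


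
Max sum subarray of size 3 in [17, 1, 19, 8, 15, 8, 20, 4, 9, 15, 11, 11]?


[0:3]: 37
[1:4]: 28
[2:5]: 42
[3:6]: 31
[4:7]: 43
[5:8]: 32
[6:9]: 33
[7:10]: 28
[8:11]: 35
[9:12]: 37

Max: 43 at [4:7]


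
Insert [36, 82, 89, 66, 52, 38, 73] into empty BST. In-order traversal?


Insert 36: root
Insert 82: R from 36
Insert 89: R from 36 -> R from 82
Insert 66: R from 36 -> L from 82
Insert 52: R from 36 -> L from 82 -> L from 66
Insert 38: R from 36 -> L from 82 -> L from 66 -> L from 52
Insert 73: R from 36 -> L from 82 -> R from 66

In-order: [36, 38, 52, 66, 73, 82, 89]


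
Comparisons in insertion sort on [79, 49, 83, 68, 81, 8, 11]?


Algorithm: insertion sort
Input: [79, 49, 83, 68, 81, 8, 11]
Sorted: [8, 11, 49, 68, 79, 81, 83]

18


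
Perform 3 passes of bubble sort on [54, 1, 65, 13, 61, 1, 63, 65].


Initial: [54, 1, 65, 13, 61, 1, 63, 65]
Pass 1: [1, 54, 13, 61, 1, 63, 65, 65] (5 swaps)
Pass 2: [1, 13, 54, 1, 61, 63, 65, 65] (2 swaps)
Pass 3: [1, 13, 1, 54, 61, 63, 65, 65] (1 swaps)

After 3 passes: [1, 13, 1, 54, 61, 63, 65, 65]


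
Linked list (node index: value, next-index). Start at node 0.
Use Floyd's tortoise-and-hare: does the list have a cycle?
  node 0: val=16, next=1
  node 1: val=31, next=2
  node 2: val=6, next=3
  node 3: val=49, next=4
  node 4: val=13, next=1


Floyd's tortoise (slow, +1) and hare (fast, +2):
  init: slow=0, fast=0
  step 1: slow=1, fast=2
  step 2: slow=2, fast=4
  step 3: slow=3, fast=2
  step 4: slow=4, fast=4
  slow == fast at node 4: cycle detected

Cycle: yes


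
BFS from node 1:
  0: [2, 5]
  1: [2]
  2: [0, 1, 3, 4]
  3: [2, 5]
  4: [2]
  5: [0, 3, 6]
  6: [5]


Visit 1, enqueue [2]
Visit 2, enqueue [0, 3, 4]
Visit 0, enqueue [5]
Visit 3, enqueue []
Visit 4, enqueue []
Visit 5, enqueue [6]
Visit 6, enqueue []

BFS order: [1, 2, 0, 3, 4, 5, 6]


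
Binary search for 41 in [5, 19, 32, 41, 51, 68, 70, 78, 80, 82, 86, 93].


Step 1: lo=0, hi=11, mid=5, val=68
Step 2: lo=0, hi=4, mid=2, val=32
Step 3: lo=3, hi=4, mid=3, val=41

Found at index 3


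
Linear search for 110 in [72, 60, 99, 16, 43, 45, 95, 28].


i=0: 72!=110
i=1: 60!=110
i=2: 99!=110
i=3: 16!=110
i=4: 43!=110
i=5: 45!=110
i=6: 95!=110
i=7: 28!=110

Not found, 8 comps


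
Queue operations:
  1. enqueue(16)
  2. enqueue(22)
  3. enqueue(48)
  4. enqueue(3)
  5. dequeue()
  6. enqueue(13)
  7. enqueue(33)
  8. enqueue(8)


enqueue(16) -> [16]
enqueue(22) -> [16, 22]
enqueue(48) -> [16, 22, 48]
enqueue(3) -> [16, 22, 48, 3]
dequeue()->16, [22, 48, 3]
enqueue(13) -> [22, 48, 3, 13]
enqueue(33) -> [22, 48, 3, 13, 33]
enqueue(8) -> [22, 48, 3, 13, 33, 8]

Final queue: [22, 48, 3, 13, 33, 8]


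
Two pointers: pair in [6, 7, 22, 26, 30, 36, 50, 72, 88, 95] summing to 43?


lo=0(6)+hi=9(95)=101
lo=0(6)+hi=8(88)=94
lo=0(6)+hi=7(72)=78
lo=0(6)+hi=6(50)=56
lo=0(6)+hi=5(36)=42
lo=1(7)+hi=5(36)=43

Yes: 7+36=43


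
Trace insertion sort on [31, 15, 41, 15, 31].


Initial: [31, 15, 41, 15, 31]
Insert 15: [15, 31, 41, 15, 31]
Insert 41: [15, 31, 41, 15, 31]
Insert 15: [15, 15, 31, 41, 31]
Insert 31: [15, 15, 31, 31, 41]

Sorted: [15, 15, 31, 31, 41]


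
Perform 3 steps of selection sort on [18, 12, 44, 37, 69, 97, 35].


Initial: [18, 12, 44, 37, 69, 97, 35]
Step 1: min=12 at 1
  Swap: [12, 18, 44, 37, 69, 97, 35]
Step 2: min=18 at 1
  Swap: [12, 18, 44, 37, 69, 97, 35]
Step 3: min=35 at 6
  Swap: [12, 18, 35, 37, 69, 97, 44]

After 3 steps: [12, 18, 35, 37, 69, 97, 44]
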